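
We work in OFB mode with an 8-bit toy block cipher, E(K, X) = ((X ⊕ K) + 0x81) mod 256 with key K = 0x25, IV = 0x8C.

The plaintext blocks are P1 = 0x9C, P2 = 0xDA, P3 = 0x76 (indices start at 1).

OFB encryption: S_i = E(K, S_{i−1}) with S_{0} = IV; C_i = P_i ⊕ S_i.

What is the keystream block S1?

0x2A

C1: S = E(K, 0x8C) = 0x2A; 0x9C ⊕ 0x2A = 0xB6.
So S1 = 0x2A.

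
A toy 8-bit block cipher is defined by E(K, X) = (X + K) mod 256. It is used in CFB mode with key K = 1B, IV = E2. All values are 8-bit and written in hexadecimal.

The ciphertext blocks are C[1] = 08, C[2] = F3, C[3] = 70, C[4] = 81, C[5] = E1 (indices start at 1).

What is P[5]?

P[5] = 7D

CFB decryption: P_i = C_i ⊕ E(K, C_{i−1}), with C_{0} = IV.
P[5]: E(K, 81) = 9C; E1 ⊕ 9C = 7D.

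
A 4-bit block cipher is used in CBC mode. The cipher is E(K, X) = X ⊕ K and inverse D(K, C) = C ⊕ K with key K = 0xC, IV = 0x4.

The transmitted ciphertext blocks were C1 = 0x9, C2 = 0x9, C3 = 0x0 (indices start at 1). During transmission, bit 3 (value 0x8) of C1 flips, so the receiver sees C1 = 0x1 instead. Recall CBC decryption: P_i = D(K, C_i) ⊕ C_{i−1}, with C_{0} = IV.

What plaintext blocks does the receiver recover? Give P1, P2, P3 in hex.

Only C1 changed, to 0x1. In CBC, a change in C_i garbles P_i and flips the same bit in P_{i+1}. Decrypting the received ciphertext:
P1: D(K, 0x1) = 0xD; 0xD ⊕ 0x4 = 0x9.
P2: D(K, 0x9) = 0x5; 0x5 ⊕ 0x1 = 0x4.
P3: D(K, 0x0) = 0xC; 0xC ⊕ 0x9 = 0x5.
Blocks that differ from the original plaintext: P1, P2.

P1 = 0x9, P2 = 0x4, P3 = 0x5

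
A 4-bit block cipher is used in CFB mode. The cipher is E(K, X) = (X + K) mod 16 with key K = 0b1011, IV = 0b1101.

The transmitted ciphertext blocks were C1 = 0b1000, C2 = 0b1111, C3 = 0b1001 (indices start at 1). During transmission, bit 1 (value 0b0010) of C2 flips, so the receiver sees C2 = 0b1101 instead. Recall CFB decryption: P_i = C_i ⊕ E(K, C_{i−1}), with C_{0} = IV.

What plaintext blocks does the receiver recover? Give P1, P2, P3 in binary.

P1 = 0b0000, P2 = 0b1110, P3 = 0b0001

Only C2 changed, to 0b1101. In CFB, a change in C_i flips the same bit in P_i and garbles P_{i+1}. Decrypting the received ciphertext:
P1: E(K, 0b1101) = 0b1000; 0b1000 ⊕ 0b1000 = 0b0000.
P2: E(K, 0b1000) = 0b0011; 0b1101 ⊕ 0b0011 = 0b1110.
P3: E(K, 0b1101) = 0b1000; 0b1001 ⊕ 0b1000 = 0b0001.
Blocks that differ from the original plaintext: P2, P3.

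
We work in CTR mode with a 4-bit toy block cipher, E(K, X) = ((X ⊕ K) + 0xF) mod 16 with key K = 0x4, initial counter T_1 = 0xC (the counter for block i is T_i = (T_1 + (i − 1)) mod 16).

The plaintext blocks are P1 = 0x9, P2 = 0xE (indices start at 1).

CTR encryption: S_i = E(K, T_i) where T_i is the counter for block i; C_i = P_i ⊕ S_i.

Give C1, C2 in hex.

C1 = 0xE, C2 = 0x6

C1: T = 0xC, S = E(K, T) = 0x7; 0x9 ⊕ 0x7 = 0xE.
C2: T = 0xD, S = E(K, T) = 0x8; 0xE ⊕ 0x8 = 0x6.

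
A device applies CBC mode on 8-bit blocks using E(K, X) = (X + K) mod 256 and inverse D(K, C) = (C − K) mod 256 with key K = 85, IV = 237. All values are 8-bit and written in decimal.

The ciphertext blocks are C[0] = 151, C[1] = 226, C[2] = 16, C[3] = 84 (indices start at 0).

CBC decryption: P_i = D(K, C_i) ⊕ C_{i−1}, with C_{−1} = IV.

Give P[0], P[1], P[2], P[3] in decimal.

P[0] = 175, P[1] = 26, P[2] = 89, P[3] = 239

P[0]: D(K, 151) = 66; 66 ⊕ 237 = 175.
P[1]: D(K, 226) = 141; 141 ⊕ 151 = 26.
P[2]: D(K, 16) = 187; 187 ⊕ 226 = 89.
P[3]: D(K, 84) = 255; 255 ⊕ 16 = 239.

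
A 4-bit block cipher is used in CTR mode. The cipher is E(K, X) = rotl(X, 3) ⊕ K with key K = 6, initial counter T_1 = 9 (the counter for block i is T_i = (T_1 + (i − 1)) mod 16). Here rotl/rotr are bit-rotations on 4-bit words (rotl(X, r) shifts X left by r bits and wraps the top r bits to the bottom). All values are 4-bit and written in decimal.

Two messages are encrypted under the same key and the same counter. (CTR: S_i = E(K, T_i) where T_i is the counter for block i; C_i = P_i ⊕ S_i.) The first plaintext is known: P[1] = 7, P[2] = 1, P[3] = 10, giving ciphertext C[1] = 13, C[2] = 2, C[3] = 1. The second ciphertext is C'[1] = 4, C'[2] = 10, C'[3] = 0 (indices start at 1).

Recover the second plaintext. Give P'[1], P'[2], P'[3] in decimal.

In CTR with a reused counter, both messages share the same keystream S_i, so C_i ⊕ C'_i = P_i ⊕ P'_i and thus P'_i = P_i ⊕ C_i ⊕ C'_i.
P'[1]: 7 ⊕ 13 ⊕ 4 = 14.
P'[2]: 1 ⊕ 2 ⊕ 10 = 9.
P'[3]: 10 ⊕ 1 ⊕ 0 = 11.

P'[1] = 14, P'[2] = 9, P'[3] = 11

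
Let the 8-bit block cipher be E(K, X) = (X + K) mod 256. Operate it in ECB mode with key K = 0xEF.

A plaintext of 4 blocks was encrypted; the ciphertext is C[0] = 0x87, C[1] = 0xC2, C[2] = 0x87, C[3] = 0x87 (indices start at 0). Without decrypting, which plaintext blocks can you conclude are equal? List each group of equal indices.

P[0] = P[2] = P[3]

ECB encrypts each block independently with the same key, so equal ciphertext blocks imply equal plaintext blocks.
C[0] = C[2] = C[3] = 0x87, so P[0] = P[2] = P[3].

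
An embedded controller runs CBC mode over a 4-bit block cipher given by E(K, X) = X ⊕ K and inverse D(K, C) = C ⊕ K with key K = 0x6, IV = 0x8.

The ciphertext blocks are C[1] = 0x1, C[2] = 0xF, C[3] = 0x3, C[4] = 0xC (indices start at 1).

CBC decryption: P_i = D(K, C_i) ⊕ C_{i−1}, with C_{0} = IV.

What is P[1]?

P[1]: D(K, 0x1) = 0x7; 0x7 ⊕ 0x8 = 0xF.

P[1] = 0xF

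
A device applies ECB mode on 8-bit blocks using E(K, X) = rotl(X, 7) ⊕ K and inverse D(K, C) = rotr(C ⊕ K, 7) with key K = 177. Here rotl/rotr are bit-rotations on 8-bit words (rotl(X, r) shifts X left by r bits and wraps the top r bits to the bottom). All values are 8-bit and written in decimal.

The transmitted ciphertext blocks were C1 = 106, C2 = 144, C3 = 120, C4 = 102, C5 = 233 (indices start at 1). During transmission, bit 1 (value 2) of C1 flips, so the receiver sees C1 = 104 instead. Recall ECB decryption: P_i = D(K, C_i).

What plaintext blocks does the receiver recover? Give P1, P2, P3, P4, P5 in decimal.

Only C1 changed, to 104. In ECB, a change in C_i affects only P_i. Decrypting the received ciphertext:
P1: D(K, 104) = 179.
P2: D(K, 144) = 66.
P3: D(K, 120) = 147.
P4: D(K, 102) = 175.
P5: D(K, 233) = 176.
Blocks that differ from the original plaintext: P1.

P1 = 179, P2 = 66, P3 = 147, P4 = 175, P5 = 176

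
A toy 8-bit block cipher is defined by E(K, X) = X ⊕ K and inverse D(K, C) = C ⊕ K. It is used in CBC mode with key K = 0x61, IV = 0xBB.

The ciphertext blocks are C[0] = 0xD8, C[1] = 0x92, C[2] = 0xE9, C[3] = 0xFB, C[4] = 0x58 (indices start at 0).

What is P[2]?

P[2] = 0x1A

CBC decryption: P_i = D(K, C_i) ⊕ C_{i−1}, with C_{−1} = IV.
P[2]: D(K, 0xE9) = 0x88; 0x88 ⊕ 0x92 = 0x1A.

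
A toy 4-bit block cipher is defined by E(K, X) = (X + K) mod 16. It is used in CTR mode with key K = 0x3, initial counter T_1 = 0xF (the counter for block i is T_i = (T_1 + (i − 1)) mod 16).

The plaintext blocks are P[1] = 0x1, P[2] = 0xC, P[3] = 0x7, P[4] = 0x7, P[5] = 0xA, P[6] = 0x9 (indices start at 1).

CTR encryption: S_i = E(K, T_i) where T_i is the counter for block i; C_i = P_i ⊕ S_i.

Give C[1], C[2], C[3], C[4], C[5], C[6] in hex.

C[1] = 0x3, C[2] = 0xF, C[3] = 0x3, C[4] = 0x2, C[5] = 0xC, C[6] = 0xE

C[1]: T = 0xF, S = E(K, T) = 0x2; 0x1 ⊕ 0x2 = 0x3.
C[2]: T = 0x0, S = E(K, T) = 0x3; 0xC ⊕ 0x3 = 0xF.
C[3]: T = 0x1, S = E(K, T) = 0x4; 0x7 ⊕ 0x4 = 0x3.
C[4]: T = 0x2, S = E(K, T) = 0x5; 0x7 ⊕ 0x5 = 0x2.
C[5]: T = 0x3, S = E(K, T) = 0x6; 0xA ⊕ 0x6 = 0xC.
C[6]: T = 0x4, S = E(K, T) = 0x7; 0x9 ⊕ 0x7 = 0xE.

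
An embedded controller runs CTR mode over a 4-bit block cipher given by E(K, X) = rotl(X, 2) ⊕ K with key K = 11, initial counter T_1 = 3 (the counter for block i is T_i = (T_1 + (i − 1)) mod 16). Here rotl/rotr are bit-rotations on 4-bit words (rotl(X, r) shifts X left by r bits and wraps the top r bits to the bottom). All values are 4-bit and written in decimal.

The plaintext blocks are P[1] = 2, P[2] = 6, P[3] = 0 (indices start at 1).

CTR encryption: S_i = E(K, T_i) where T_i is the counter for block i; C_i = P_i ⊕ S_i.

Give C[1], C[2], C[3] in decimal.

C[1]: T = 3, S = E(K, T) = 7; 2 ⊕ 7 = 5.
C[2]: T = 4, S = E(K, T) = 10; 6 ⊕ 10 = 12.
C[3]: T = 5, S = E(K, T) = 14; 0 ⊕ 14 = 14.

C[1] = 5, C[2] = 12, C[3] = 14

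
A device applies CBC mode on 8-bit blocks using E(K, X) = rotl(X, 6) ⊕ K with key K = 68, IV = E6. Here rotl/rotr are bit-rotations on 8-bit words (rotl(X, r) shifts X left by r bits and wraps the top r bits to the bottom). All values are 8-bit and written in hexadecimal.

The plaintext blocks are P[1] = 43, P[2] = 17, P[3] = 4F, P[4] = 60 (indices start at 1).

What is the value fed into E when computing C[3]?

A2

CBC encryption: C_i = E(K, P_i ⊕ C_{i−1}), with C_{0} = IV.
C[1]: P[1] ⊕ E6 = A5; E(K, A5) = 01.
C[2]: P[2] ⊕ 01 = 16; E(K, 16) = ED.
C[3]: P[3] ⊕ ED = A2; E(K, A2) = C0.
So the input to E for block [3] is A2.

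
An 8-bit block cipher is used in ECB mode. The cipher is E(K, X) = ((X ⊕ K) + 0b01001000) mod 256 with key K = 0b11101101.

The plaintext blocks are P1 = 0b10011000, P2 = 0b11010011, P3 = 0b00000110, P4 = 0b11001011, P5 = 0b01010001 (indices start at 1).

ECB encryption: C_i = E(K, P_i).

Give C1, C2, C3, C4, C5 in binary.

C1: E(K, 0b10011000) = 0b10111101.
C2: E(K, 0b11010011) = 0b10000110.
C3: E(K, 0b00000110) = 0b00110011.
C4: E(K, 0b11001011) = 0b01101110.
C5: E(K, 0b01010001) = 0b00000100.

C1 = 0b10111101, C2 = 0b10000110, C3 = 0b00110011, C4 = 0b01101110, C5 = 0b00000100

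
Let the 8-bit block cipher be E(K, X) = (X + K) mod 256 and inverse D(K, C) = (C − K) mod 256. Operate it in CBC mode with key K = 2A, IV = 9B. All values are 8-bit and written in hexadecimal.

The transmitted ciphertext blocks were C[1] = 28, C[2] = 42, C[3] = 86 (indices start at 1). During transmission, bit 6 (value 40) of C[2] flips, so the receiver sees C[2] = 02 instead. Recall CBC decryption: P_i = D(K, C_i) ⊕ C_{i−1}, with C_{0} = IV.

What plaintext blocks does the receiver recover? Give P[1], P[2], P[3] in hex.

Only C[2] changed, to 02. In CBC, a change in C_i garbles P_i and flips the same bit in P_{i+1}. Decrypting the received ciphertext:
P[1]: D(K, 28) = FE; FE ⊕ 9B = 65.
P[2]: D(K, 02) = D8; D8 ⊕ 28 = F0.
P[3]: D(K, 86) = 5C; 5C ⊕ 02 = 5E.
Blocks that differ from the original plaintext: P[2], P[3].

P[1] = 65, P[2] = F0, P[3] = 5E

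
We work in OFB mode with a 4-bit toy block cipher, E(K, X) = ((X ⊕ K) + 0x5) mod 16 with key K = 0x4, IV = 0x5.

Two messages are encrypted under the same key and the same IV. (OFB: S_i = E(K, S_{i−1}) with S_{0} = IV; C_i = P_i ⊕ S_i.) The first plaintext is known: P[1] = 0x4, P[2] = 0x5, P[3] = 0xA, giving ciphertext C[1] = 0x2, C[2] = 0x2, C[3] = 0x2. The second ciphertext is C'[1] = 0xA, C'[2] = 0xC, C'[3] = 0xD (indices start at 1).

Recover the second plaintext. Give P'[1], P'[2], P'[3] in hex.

In OFB with a reused IV, both messages share the same keystream S_i, so C_i ⊕ C'_i = P_i ⊕ P'_i and thus P'_i = P_i ⊕ C_i ⊕ C'_i.
P'[1]: 0x4 ⊕ 0x2 ⊕ 0xA = 0xC.
P'[2]: 0x5 ⊕ 0x2 ⊕ 0xC = 0xB.
P'[3]: 0xA ⊕ 0x2 ⊕ 0xD = 0x5.

P'[1] = 0xC, P'[2] = 0xB, P'[3] = 0x5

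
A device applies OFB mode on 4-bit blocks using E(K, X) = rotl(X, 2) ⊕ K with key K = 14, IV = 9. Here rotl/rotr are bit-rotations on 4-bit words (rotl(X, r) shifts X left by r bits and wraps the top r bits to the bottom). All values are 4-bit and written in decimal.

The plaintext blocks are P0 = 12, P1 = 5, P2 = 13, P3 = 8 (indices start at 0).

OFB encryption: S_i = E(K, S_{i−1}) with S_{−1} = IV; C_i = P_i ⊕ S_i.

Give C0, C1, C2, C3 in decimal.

C0: S = E(K, 9) = 8; 12 ⊕ 8 = 4.
C1: S = E(K, 8) = 12; 5 ⊕ 12 = 9.
C2: S = E(K, 12) = 13; 13 ⊕ 13 = 0.
C3: S = E(K, 13) = 9; 8 ⊕ 9 = 1.

C0 = 4, C1 = 9, C2 = 0, C3 = 1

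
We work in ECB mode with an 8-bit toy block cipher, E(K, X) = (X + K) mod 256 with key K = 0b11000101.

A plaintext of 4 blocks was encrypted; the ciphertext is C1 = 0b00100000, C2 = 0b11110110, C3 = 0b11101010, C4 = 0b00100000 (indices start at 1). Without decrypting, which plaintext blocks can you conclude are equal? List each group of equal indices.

ECB encrypts each block independently with the same key, so equal ciphertext blocks imply equal plaintext blocks.
C1 = C4 = 0b00100000, so P1 = P4.

P1 = P4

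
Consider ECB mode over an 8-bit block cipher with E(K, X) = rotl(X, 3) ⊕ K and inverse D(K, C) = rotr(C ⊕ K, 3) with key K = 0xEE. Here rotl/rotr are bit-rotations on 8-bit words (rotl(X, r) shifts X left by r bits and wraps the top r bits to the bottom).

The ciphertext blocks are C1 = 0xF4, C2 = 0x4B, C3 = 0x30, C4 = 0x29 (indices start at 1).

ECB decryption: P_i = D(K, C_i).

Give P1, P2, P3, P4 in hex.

P1: D(K, 0xF4) = 0x43.
P2: D(K, 0x4B) = 0xB4.
P3: D(K, 0x30) = 0xDB.
P4: D(K, 0x29) = 0xF8.

P1 = 0x43, P2 = 0xB4, P3 = 0xDB, P4 = 0xF8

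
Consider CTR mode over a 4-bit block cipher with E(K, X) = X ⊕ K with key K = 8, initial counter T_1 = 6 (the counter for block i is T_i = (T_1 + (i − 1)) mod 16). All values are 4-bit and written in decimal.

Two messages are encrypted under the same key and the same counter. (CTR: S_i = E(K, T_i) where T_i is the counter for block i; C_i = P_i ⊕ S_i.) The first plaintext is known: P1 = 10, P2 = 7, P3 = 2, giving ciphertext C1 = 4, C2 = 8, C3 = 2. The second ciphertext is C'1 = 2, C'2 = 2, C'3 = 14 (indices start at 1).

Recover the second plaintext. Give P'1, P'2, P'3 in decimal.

P'1 = 12, P'2 = 13, P'3 = 14

In CTR with a reused counter, both messages share the same keystream S_i, so C_i ⊕ C'_i = P_i ⊕ P'_i and thus P'_i = P_i ⊕ C_i ⊕ C'_i.
P'1: 10 ⊕ 4 ⊕ 2 = 12.
P'2: 7 ⊕ 8 ⊕ 2 = 13.
P'3: 2 ⊕ 2 ⊕ 14 = 14.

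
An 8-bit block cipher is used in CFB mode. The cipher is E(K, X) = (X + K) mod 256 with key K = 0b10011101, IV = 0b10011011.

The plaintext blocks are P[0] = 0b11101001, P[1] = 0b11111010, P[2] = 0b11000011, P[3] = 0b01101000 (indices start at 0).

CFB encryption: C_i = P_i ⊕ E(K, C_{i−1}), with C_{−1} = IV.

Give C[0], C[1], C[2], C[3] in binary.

C[0]: E(K, 0b10011011) = 0b00111000; 0b11101001 ⊕ 0b00111000 = 0b11010001.
C[1]: E(K, 0b11010001) = 0b01101110; 0b11111010 ⊕ 0b01101110 = 0b10010100.
C[2]: E(K, 0b10010100) = 0b00110001; 0b11000011 ⊕ 0b00110001 = 0b11110010.
C[3]: E(K, 0b11110010) = 0b10001111; 0b01101000 ⊕ 0b10001111 = 0b11100111.

C[0] = 0b11010001, C[1] = 0b10010100, C[2] = 0b11110010, C[3] = 0b11100111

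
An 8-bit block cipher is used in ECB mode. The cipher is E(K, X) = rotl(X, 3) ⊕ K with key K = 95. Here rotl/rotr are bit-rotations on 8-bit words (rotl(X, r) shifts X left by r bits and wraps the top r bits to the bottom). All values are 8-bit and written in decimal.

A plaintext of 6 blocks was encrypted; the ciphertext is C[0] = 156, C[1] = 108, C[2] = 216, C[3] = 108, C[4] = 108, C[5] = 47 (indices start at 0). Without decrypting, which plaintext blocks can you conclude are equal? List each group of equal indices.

P[1] = P[3] = P[4]

ECB encrypts each block independently with the same key, so equal ciphertext blocks imply equal plaintext blocks.
C[1] = C[3] = C[4] = 108, so P[1] = P[3] = P[4].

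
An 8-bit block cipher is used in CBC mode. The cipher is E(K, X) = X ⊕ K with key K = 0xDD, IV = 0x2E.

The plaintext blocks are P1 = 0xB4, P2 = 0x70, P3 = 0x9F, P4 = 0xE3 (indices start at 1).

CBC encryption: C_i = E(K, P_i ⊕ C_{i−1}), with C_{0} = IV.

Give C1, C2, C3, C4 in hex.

C1 = 0x47, C2 = 0xEA, C3 = 0xA8, C4 = 0x96

C1: P1 ⊕ 0x2E = 0x9A; E(K, 0x9A) = 0x47.
C2: P2 ⊕ 0x47 = 0x37; E(K, 0x37) = 0xEA.
C3: P3 ⊕ 0xEA = 0x75; E(K, 0x75) = 0xA8.
C4: P4 ⊕ 0xA8 = 0x4B; E(K, 0x4B) = 0x96.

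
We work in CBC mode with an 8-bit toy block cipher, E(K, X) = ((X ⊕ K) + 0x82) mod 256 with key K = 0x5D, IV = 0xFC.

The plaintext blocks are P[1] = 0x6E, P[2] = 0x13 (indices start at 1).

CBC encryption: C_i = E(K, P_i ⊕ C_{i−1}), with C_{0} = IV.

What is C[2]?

C[1]: P[1] ⊕ 0xFC = 0x92; E(K, 0x92) = 0x51.
C[2]: P[2] ⊕ 0x51 = 0x42; E(K, 0x42) = 0xA1.

C[2] = 0xA1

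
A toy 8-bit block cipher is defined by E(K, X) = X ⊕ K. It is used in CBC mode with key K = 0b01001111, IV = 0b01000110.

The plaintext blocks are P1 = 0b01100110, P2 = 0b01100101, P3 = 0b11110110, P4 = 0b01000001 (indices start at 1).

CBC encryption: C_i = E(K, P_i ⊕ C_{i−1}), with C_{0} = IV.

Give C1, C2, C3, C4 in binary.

C1: P1 ⊕ 0b01000110 = 0b00100000; E(K, 0b00100000) = 0b01101111.
C2: P2 ⊕ 0b01101111 = 0b00001010; E(K, 0b00001010) = 0b01000101.
C3: P3 ⊕ 0b01000101 = 0b10110011; E(K, 0b10110011) = 0b11111100.
C4: P4 ⊕ 0b11111100 = 0b10111101; E(K, 0b10111101) = 0b11110010.

C1 = 0b01101111, C2 = 0b01000101, C3 = 0b11111100, C4 = 0b11110010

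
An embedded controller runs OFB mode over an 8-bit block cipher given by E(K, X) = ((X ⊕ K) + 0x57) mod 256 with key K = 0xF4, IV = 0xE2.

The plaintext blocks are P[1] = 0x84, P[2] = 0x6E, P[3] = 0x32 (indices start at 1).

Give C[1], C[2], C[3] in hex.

C[1] = 0xE9, C[2] = 0x9E, C[3] = 0x69

OFB encryption: S_i = E(K, S_{i−1}) with S_{0} = IV; C_i = P_i ⊕ S_i.
C[1]: S = E(K, 0xE2) = 0x6D; 0x84 ⊕ 0x6D = 0xE9.
C[2]: S = E(K, 0x6D) = 0xF0; 0x6E ⊕ 0xF0 = 0x9E.
C[3]: S = E(K, 0xF0) = 0x5B; 0x32 ⊕ 0x5B = 0x69.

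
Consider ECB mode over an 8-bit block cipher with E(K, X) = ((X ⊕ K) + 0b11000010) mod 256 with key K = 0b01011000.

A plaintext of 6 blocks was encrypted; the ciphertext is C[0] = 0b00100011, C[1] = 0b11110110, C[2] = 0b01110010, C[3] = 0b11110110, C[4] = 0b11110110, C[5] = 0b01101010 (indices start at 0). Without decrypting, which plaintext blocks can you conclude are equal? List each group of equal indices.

ECB encrypts each block independently with the same key, so equal ciphertext blocks imply equal plaintext blocks.
C[1] = C[3] = C[4] = 0b11110110, so P[1] = P[3] = P[4].

P[1] = P[3] = P[4]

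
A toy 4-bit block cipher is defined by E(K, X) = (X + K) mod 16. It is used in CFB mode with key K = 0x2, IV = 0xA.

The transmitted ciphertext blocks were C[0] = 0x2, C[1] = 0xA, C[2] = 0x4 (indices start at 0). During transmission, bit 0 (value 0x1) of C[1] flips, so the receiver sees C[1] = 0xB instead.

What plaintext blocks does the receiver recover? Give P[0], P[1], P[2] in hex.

CFB decryption: P_i = C_i ⊕ E(K, C_{i−1}), with C_{−1} = IV.
Only C[1] changed, to 0xB. In CFB, a change in C_i flips the same bit in P_i and garbles P_{i+1}. Decrypting the received ciphertext:
P[0]: E(K, 0xA) = 0xC; 0x2 ⊕ 0xC = 0xE.
P[1]: E(K, 0x2) = 0x4; 0xB ⊕ 0x4 = 0xF.
P[2]: E(K, 0xB) = 0xD; 0x4 ⊕ 0xD = 0x9.
Blocks that differ from the original plaintext: P[1], P[2].

P[0] = 0xE, P[1] = 0xF, P[2] = 0x9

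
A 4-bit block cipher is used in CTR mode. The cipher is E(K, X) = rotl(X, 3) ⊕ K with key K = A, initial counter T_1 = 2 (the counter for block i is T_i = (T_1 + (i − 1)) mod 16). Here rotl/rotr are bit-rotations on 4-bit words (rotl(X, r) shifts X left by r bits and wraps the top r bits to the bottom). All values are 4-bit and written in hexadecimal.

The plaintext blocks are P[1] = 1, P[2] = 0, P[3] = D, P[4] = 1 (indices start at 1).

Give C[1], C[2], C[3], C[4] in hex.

C[1] = A, C[2] = 3, C[3] = 5, C[4] = 1

CTR encryption: S_i = E(K, T_i) where T_i is the counter for block i; C_i = P_i ⊕ S_i.
C[1]: T = 2, S = E(K, T) = B; 1 ⊕ B = A.
C[2]: T = 3, S = E(K, T) = 3; 0 ⊕ 3 = 3.
C[3]: T = 4, S = E(K, T) = 8; D ⊕ 8 = 5.
C[4]: T = 5, S = E(K, T) = 0; 1 ⊕ 0 = 1.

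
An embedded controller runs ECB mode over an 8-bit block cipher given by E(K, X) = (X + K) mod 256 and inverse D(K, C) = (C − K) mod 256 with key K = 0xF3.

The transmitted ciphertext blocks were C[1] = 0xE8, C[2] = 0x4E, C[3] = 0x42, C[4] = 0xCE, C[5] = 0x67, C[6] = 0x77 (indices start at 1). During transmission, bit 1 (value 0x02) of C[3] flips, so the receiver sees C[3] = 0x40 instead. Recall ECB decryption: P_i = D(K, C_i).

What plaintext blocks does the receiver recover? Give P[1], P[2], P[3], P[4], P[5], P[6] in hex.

P[1] = 0xF5, P[2] = 0x5B, P[3] = 0x4D, P[4] = 0xDB, P[5] = 0x74, P[6] = 0x84

Only C[3] changed, to 0x40. In ECB, a change in C_i affects only P_i. Decrypting the received ciphertext:
P[1]: D(K, 0xE8) = 0xF5.
P[2]: D(K, 0x4E) = 0x5B.
P[3]: D(K, 0x40) = 0x4D.
P[4]: D(K, 0xCE) = 0xDB.
P[5]: D(K, 0x67) = 0x74.
P[6]: D(K, 0x77) = 0x84.
Blocks that differ from the original plaintext: P[3].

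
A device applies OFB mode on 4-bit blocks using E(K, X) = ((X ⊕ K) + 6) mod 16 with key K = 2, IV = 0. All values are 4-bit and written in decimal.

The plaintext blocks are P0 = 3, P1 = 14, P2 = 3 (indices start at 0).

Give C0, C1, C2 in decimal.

C0 = 11, C1 = 14, C2 = 11

OFB encryption: S_i = E(K, S_{i−1}) with S_{−1} = IV; C_i = P_i ⊕ S_i.
C0: S = E(K, 0) = 8; 3 ⊕ 8 = 11.
C1: S = E(K, 8) = 0; 14 ⊕ 0 = 14.
C2: S = E(K, 0) = 8; 3 ⊕ 8 = 11.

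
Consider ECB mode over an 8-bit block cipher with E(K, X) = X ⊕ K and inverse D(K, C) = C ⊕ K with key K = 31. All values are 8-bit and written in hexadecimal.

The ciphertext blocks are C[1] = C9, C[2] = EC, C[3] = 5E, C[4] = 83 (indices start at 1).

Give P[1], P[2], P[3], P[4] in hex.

ECB decryption: P_i = D(K, C_i).
P[1]: D(K, C9) = F8.
P[2]: D(K, EC) = DD.
P[3]: D(K, 5E) = 6F.
P[4]: D(K, 83) = B2.

P[1] = F8, P[2] = DD, P[3] = 6F, P[4] = B2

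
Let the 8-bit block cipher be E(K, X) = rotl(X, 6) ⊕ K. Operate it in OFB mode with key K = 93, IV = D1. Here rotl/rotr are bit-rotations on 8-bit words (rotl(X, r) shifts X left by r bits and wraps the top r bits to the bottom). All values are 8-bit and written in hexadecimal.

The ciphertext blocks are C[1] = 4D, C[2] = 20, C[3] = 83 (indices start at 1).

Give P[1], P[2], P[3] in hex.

OFB decryption: S_i = E(K, S_{i−1}) with S_{0} = IV; P_i = C_i ⊕ S_i.
P[1]: S = E(K, D1) = E7; 4D ⊕ E7 = AA.
P[2]: S = E(K, E7) = 6A; 20 ⊕ 6A = 4A.
P[3]: S = E(K, 6A) = 09; 83 ⊕ 09 = 8A.

P[1] = AA, P[2] = 4A, P[3] = 8A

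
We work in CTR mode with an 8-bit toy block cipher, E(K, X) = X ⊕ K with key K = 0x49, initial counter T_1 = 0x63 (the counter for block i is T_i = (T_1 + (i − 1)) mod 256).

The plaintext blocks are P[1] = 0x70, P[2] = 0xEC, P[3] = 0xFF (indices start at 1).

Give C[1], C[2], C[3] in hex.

C[1] = 0x5A, C[2] = 0xC1, C[3] = 0xD3

CTR encryption: S_i = E(K, T_i) where T_i is the counter for block i; C_i = P_i ⊕ S_i.
C[1]: T = 0x63, S = E(K, T) = 0x2A; 0x70 ⊕ 0x2A = 0x5A.
C[2]: T = 0x64, S = E(K, T) = 0x2D; 0xEC ⊕ 0x2D = 0xC1.
C[3]: T = 0x65, S = E(K, T) = 0x2C; 0xFF ⊕ 0x2C = 0xD3.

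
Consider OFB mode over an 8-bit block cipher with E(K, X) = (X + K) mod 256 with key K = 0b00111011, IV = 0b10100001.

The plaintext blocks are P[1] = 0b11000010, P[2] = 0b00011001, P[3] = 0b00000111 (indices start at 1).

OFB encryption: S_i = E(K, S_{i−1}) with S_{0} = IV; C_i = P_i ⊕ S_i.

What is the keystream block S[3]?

0b01010010

C[1]: S = E(K, 0b10100001) = 0b11011100; 0b11000010 ⊕ 0b11011100 = 0b00011110.
C[2]: S = E(K, 0b11011100) = 0b00010111; 0b00011001 ⊕ 0b00010111 = 0b00001110.
C[3]: S = E(K, 0b00010111) = 0b01010010; 0b00000111 ⊕ 0b01010010 = 0b01010101.
So S[3] = 0b01010010.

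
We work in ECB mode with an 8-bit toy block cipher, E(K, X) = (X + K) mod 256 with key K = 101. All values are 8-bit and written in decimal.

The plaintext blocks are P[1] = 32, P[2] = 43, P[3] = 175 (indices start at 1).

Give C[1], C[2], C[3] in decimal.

C[1] = 133, C[2] = 144, C[3] = 20

ECB encryption: C_i = E(K, P_i).
C[1]: E(K, 32) = 133.
C[2]: E(K, 43) = 144.
C[3]: E(K, 175) = 20.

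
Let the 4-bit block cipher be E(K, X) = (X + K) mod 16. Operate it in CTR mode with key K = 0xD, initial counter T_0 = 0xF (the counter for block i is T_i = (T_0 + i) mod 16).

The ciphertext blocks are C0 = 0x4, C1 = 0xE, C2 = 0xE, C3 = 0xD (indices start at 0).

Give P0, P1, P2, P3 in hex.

P0 = 0x8, P1 = 0x3, P2 = 0x0, P3 = 0x2

CTR decryption: S_i = E(K, T_i) where T_i is the counter for block i; P_i = C_i ⊕ S_i.
P0: T = 0xF, S = E(K, T) = 0xC; 0x4 ⊕ 0xC = 0x8.
P1: T = 0x0, S = E(K, T) = 0xD; 0xE ⊕ 0xD = 0x3.
P2: T = 0x1, S = E(K, T) = 0xE; 0xE ⊕ 0xE = 0x0.
P3: T = 0x2, S = E(K, T) = 0xF; 0xD ⊕ 0xF = 0x2.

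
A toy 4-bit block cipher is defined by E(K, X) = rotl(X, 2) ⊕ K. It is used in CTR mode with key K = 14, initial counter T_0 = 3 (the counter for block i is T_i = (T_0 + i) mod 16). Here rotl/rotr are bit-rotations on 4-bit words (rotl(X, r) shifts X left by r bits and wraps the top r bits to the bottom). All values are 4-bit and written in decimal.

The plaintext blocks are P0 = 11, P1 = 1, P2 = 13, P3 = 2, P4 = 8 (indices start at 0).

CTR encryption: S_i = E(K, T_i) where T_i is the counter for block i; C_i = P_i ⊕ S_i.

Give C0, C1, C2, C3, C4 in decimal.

C0 = 9, C1 = 14, C2 = 6, C3 = 5, C4 = 11

C0: T = 3, S = E(K, T) = 2; 11 ⊕ 2 = 9.
C1: T = 4, S = E(K, T) = 15; 1 ⊕ 15 = 14.
C2: T = 5, S = E(K, T) = 11; 13 ⊕ 11 = 6.
C3: T = 6, S = E(K, T) = 7; 2 ⊕ 7 = 5.
C4: T = 7, S = E(K, T) = 3; 8 ⊕ 3 = 11.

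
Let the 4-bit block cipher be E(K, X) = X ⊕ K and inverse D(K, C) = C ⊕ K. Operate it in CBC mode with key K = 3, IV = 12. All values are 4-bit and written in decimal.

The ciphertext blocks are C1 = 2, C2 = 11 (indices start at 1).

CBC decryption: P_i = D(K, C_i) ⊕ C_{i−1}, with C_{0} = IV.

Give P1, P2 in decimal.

P1: D(K, 2) = 1; 1 ⊕ 12 = 13.
P2: D(K, 11) = 8; 8 ⊕ 2 = 10.

P1 = 13, P2 = 10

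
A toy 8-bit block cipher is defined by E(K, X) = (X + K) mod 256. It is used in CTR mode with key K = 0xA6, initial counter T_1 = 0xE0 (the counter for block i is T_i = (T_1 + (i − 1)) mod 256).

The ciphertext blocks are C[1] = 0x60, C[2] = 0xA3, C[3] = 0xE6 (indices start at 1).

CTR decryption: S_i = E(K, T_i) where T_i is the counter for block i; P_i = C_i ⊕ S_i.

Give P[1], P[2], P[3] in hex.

P[1] = 0xE6, P[2] = 0x24, P[3] = 0x6E

P[1]: T = 0xE0, S = E(K, T) = 0x86; 0x60 ⊕ 0x86 = 0xE6.
P[2]: T = 0xE1, S = E(K, T) = 0x87; 0xA3 ⊕ 0x87 = 0x24.
P[3]: T = 0xE2, S = E(K, T) = 0x88; 0xE6 ⊕ 0x88 = 0x6E.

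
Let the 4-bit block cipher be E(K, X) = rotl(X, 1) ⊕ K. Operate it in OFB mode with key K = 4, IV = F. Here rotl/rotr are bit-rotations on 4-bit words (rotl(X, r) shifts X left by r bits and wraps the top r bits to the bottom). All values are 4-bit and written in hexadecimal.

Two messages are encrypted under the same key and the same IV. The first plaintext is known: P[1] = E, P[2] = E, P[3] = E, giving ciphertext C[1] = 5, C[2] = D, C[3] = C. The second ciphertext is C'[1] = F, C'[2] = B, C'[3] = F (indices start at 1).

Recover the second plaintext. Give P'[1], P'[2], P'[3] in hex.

P'[1] = 4, P'[2] = 8, P'[3] = D

In OFB with a reused IV, both messages share the same keystream S_i, so C_i ⊕ C'_i = P_i ⊕ P'_i and thus P'_i = P_i ⊕ C_i ⊕ C'_i.
P'[1]: E ⊕ 5 ⊕ F = 4.
P'[2]: E ⊕ D ⊕ B = 8.
P'[3]: E ⊕ C ⊕ F = D.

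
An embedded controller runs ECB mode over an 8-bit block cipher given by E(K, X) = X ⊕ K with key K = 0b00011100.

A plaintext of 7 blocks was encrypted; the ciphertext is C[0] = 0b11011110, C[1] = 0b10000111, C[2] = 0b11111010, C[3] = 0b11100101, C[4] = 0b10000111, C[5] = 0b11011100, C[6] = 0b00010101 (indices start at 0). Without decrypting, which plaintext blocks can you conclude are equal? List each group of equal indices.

P[1] = P[4]

ECB encrypts each block independently with the same key, so equal ciphertext blocks imply equal plaintext blocks.
C[1] = C[4] = 0b10000111, so P[1] = P[4].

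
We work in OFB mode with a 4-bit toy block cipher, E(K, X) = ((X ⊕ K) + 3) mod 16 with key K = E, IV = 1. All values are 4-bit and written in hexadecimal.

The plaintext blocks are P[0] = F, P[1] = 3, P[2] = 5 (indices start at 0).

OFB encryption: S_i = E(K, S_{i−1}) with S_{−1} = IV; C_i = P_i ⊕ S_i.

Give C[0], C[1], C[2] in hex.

C[0]: S = E(K, 1) = 2; F ⊕ 2 = D.
C[1]: S = E(K, 2) = F; 3 ⊕ F = C.
C[2]: S = E(K, F) = 4; 5 ⊕ 4 = 1.

C[0] = D, C[1] = C, C[2] = 1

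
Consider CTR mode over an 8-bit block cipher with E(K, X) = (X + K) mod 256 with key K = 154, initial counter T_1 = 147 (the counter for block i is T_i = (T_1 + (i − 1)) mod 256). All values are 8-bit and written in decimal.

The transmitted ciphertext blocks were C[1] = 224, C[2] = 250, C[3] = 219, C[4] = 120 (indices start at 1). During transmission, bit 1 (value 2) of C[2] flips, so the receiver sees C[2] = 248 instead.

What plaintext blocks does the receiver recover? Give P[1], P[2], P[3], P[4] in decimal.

CTR decryption: S_i = E(K, T_i) where T_i is the counter for block i; P_i = C_i ⊕ S_i.
Only C[2] changed, to 248. In CTR, a change in C_i flips the same bit in P_i only; the keystream is unaffected. Decrypting the received ciphertext:
P[1]: T = 147, S = E(K, T) = 45; 224 ⊕ 45 = 205.
P[2]: T = 148, S = E(K, T) = 46; 248 ⊕ 46 = 214.
P[3]: T = 149, S = E(K, T) = 47; 219 ⊕ 47 = 244.
P[4]: T = 150, S = E(K, T) = 48; 120 ⊕ 48 = 72.
Blocks that differ from the original plaintext: P[2].

P[1] = 205, P[2] = 214, P[3] = 244, P[4] = 72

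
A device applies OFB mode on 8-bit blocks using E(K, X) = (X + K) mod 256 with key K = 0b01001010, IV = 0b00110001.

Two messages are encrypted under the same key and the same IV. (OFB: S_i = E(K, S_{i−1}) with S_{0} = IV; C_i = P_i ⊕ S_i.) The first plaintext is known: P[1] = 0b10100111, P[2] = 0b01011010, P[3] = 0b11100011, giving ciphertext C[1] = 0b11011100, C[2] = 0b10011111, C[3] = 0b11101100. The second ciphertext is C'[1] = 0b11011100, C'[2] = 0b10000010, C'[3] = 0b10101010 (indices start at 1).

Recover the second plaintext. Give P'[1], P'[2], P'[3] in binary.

P'[1] = 0b10100111, P'[2] = 0b01000111, P'[3] = 0b10100101

In OFB with a reused IV, both messages share the same keystream S_i, so C_i ⊕ C'_i = P_i ⊕ P'_i and thus P'_i = P_i ⊕ C_i ⊕ C'_i.
P'[1]: 0b10100111 ⊕ 0b11011100 ⊕ 0b11011100 = 0b10100111.
P'[2]: 0b01011010 ⊕ 0b10011111 ⊕ 0b10000010 = 0b01000111.
P'[3]: 0b11100011 ⊕ 0b11101100 ⊕ 0b10101010 = 0b10100101.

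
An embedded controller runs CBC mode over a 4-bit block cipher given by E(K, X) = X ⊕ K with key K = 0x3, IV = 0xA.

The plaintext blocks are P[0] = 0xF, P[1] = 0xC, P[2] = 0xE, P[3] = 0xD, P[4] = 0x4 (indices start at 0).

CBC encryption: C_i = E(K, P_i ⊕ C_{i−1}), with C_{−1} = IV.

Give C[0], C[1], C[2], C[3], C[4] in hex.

C[0]: P[0] ⊕ 0xA = 0x5; E(K, 0x5) = 0x6.
C[1]: P[1] ⊕ 0x6 = 0xA; E(K, 0xA) = 0x9.
C[2]: P[2] ⊕ 0x9 = 0x7; E(K, 0x7) = 0x4.
C[3]: P[3] ⊕ 0x4 = 0x9; E(K, 0x9) = 0xA.
C[4]: P[4] ⊕ 0xA = 0xE; E(K, 0xE) = 0xD.

C[0] = 0x6, C[1] = 0x9, C[2] = 0x4, C[3] = 0xA, C[4] = 0xD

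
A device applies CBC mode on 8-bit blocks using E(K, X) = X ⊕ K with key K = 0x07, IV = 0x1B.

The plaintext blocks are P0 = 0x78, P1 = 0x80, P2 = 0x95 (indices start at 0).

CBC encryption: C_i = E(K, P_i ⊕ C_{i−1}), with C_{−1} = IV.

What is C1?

C0: P0 ⊕ 0x1B = 0x63; E(K, 0x63) = 0x64.
C1: P1 ⊕ 0x64 = 0xE4; E(K, 0xE4) = 0xE3.

C1 = 0xE3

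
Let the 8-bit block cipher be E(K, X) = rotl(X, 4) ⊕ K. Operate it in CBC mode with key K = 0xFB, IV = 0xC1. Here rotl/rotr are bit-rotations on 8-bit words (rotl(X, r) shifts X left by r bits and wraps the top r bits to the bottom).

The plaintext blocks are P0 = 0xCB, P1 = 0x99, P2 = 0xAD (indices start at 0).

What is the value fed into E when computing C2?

0x7A

CBC encryption: C_i = E(K, P_i ⊕ C_{i−1}), with C_{−1} = IV.
C0: P0 ⊕ 0xC1 = 0x0A; E(K, 0x0A) = 0x5B.
C1: P1 ⊕ 0x5B = 0xC2; E(K, 0xC2) = 0xD7.
C2: P2 ⊕ 0xD7 = 0x7A; E(K, 0x7A) = 0x5C.
So the input to E for block 2 is 0x7A.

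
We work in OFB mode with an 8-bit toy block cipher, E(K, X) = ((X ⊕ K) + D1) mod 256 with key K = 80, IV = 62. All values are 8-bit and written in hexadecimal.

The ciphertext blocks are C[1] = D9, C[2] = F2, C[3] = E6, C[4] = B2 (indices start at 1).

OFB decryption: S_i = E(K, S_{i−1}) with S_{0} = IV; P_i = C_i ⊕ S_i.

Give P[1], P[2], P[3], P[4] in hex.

P[1]: S = E(K, 62) = B3; D9 ⊕ B3 = 6A.
P[2]: S = E(K, B3) = 04; F2 ⊕ 04 = F6.
P[3]: S = E(K, 04) = 55; E6 ⊕ 55 = B3.
P[4]: S = E(K, 55) = A6; B2 ⊕ A6 = 14.

P[1] = 6A, P[2] = F6, P[3] = B3, P[4] = 14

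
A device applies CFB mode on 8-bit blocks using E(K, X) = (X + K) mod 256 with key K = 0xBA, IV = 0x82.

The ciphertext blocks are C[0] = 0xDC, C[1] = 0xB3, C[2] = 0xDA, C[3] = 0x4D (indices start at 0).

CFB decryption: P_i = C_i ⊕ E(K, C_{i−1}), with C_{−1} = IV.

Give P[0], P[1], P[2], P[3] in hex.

P[0]: E(K, 0x82) = 0x3C; 0xDC ⊕ 0x3C = 0xE0.
P[1]: E(K, 0xDC) = 0x96; 0xB3 ⊕ 0x96 = 0x25.
P[2]: E(K, 0xB3) = 0x6D; 0xDA ⊕ 0x6D = 0xB7.
P[3]: E(K, 0xDA) = 0x94; 0x4D ⊕ 0x94 = 0xD9.

P[0] = 0xE0, P[1] = 0x25, P[2] = 0xB7, P[3] = 0xD9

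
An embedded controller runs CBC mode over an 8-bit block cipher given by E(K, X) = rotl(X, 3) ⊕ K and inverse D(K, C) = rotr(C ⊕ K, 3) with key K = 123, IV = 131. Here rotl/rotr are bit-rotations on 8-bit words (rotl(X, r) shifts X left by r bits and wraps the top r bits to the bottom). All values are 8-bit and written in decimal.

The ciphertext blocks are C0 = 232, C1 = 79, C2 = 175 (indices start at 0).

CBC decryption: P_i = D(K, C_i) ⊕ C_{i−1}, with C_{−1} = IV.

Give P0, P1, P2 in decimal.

P0 = 241, P1 = 110, P2 = 213

P0: D(K, 232) = 114; 114 ⊕ 131 = 241.
P1: D(K, 79) = 134; 134 ⊕ 232 = 110.
P2: D(K, 175) = 154; 154 ⊕ 79 = 213.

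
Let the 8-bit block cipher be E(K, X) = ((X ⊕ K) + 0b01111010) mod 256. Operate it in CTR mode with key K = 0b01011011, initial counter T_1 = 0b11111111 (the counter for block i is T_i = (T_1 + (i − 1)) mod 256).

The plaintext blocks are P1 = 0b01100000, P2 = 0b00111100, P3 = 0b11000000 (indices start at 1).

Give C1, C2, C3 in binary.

C1 = 0b01111110, C2 = 0b11101001, C3 = 0b00010100

CTR encryption: S_i = E(K, T_i) where T_i is the counter for block i; C_i = P_i ⊕ S_i.
C1: T = 0b11111111, S = E(K, T) = 0b00011110; 0b01100000 ⊕ 0b00011110 = 0b01111110.
C2: T = 0b00000000, S = E(K, T) = 0b11010101; 0b00111100 ⊕ 0b11010101 = 0b11101001.
C3: T = 0b00000001, S = E(K, T) = 0b11010100; 0b11000000 ⊕ 0b11010100 = 0b00010100.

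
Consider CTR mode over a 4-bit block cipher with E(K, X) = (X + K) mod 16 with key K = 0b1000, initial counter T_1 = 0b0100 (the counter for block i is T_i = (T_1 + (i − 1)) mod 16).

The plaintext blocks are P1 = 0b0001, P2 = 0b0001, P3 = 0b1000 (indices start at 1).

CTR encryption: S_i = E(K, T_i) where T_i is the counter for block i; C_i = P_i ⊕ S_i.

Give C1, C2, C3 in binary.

C1: T = 0b0100, S = E(K, T) = 0b1100; 0b0001 ⊕ 0b1100 = 0b1101.
C2: T = 0b0101, S = E(K, T) = 0b1101; 0b0001 ⊕ 0b1101 = 0b1100.
C3: T = 0b0110, S = E(K, T) = 0b1110; 0b1000 ⊕ 0b1110 = 0b0110.

C1 = 0b1101, C2 = 0b1100, C3 = 0b0110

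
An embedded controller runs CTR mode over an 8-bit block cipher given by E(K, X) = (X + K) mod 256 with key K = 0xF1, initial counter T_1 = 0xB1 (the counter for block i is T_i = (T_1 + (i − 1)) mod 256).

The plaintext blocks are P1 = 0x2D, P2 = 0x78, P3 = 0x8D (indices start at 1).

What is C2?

C2 = 0xDB

CTR encryption: S_i = E(K, T_i) where T_i is the counter for block i; C_i = P_i ⊕ S_i.
C1: T = 0xB1, S = E(K, T) = 0xA2; 0x2D ⊕ 0xA2 = 0x8F.
C2: T = 0xB2, S = E(K, T) = 0xA3; 0x78 ⊕ 0xA3 = 0xDB.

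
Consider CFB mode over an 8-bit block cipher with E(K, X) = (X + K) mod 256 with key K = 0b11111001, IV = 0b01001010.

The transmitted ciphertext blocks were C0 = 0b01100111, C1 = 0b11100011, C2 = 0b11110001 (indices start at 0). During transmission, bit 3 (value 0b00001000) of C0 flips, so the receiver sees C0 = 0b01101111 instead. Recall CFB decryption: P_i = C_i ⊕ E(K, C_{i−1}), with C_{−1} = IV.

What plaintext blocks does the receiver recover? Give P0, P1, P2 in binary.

Only C0 changed, to 0b01101111. In CFB, a change in C_i flips the same bit in P_i and garbles P_{i+1}. Decrypting the received ciphertext:
P0: E(K, 0b01001010) = 0b01000011; 0b01101111 ⊕ 0b01000011 = 0b00101100.
P1: E(K, 0b01101111) = 0b01101000; 0b11100011 ⊕ 0b01101000 = 0b10001011.
P2: E(K, 0b11100011) = 0b11011100; 0b11110001 ⊕ 0b11011100 = 0b00101101.
Blocks that differ from the original plaintext: P0, P1.

P0 = 0b00101100, P1 = 0b10001011, P2 = 0b00101101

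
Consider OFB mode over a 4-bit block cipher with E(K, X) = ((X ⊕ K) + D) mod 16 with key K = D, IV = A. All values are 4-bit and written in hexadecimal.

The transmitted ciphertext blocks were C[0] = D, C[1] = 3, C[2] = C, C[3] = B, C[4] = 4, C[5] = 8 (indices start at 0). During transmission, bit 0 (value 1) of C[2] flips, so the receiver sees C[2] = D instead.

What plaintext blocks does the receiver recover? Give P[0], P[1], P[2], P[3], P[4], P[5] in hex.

OFB decryption: S_i = E(K, S_{i−1}) with S_{−1} = IV; P_i = C_i ⊕ S_i.
Only C[2] changed, to D. In OFB, a change in C_i flips the same bit in P_i only; the keystream is unaffected. Decrypting the received ciphertext:
P[0]: S = E(K, A) = 4; D ⊕ 4 = 9.
P[1]: S = E(K, 4) = 6; 3 ⊕ 6 = 5.
P[2]: S = E(K, 6) = 8; D ⊕ 8 = 5.
P[3]: S = E(K, 8) = 2; B ⊕ 2 = 9.
P[4]: S = E(K, 2) = C; 4 ⊕ C = 8.
P[5]: S = E(K, C) = E; 8 ⊕ E = 6.
Blocks that differ from the original plaintext: P[2].

P[0] = 9, P[1] = 5, P[2] = 5, P[3] = 9, P[4] = 8, P[5] = 6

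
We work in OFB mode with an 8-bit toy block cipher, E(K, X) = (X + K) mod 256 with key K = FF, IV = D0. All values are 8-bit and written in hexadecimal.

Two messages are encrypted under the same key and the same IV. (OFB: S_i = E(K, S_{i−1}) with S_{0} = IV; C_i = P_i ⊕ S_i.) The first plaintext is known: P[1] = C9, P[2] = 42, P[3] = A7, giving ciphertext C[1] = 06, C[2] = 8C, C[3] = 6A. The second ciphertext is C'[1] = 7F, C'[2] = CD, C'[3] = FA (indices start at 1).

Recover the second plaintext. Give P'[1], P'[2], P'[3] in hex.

P'[1] = B0, P'[2] = 03, P'[3] = 37

In OFB with a reused IV, both messages share the same keystream S_i, so C_i ⊕ C'_i = P_i ⊕ P'_i and thus P'_i = P_i ⊕ C_i ⊕ C'_i.
P'[1]: C9 ⊕ 06 ⊕ 7F = B0.
P'[2]: 42 ⊕ 8C ⊕ CD = 03.
P'[3]: A7 ⊕ 6A ⊕ FA = 37.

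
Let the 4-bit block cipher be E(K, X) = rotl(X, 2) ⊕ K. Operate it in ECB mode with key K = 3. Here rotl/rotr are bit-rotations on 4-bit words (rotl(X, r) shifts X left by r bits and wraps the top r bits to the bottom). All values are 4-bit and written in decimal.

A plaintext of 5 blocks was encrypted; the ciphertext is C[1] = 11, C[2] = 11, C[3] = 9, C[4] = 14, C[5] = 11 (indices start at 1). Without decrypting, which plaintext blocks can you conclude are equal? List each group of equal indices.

P[1] = P[2] = P[5]

ECB encrypts each block independently with the same key, so equal ciphertext blocks imply equal plaintext blocks.
C[1] = C[2] = C[5] = 11, so P[1] = P[2] = P[5].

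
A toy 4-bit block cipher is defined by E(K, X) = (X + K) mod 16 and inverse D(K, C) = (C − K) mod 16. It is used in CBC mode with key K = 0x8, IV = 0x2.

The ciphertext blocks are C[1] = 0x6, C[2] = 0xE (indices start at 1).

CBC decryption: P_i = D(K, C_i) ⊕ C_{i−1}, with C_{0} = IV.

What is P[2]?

P[2]: D(K, 0xE) = 0x6; 0x6 ⊕ 0x6 = 0x0.

P[2] = 0x0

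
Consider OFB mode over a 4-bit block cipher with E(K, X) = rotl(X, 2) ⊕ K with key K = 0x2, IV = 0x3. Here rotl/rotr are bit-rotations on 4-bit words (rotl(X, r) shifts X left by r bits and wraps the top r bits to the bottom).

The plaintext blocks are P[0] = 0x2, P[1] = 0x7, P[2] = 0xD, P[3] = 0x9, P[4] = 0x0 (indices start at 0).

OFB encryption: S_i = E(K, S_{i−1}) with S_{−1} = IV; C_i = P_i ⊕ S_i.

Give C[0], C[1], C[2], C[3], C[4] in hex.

C[0] = 0xC, C[1] = 0xE, C[2] = 0x9, C[3] = 0xA, C[4] = 0xE

C[0]: S = E(K, 0x3) = 0xE; 0x2 ⊕ 0xE = 0xC.
C[1]: S = E(K, 0xE) = 0x9; 0x7 ⊕ 0x9 = 0xE.
C[2]: S = E(K, 0x9) = 0x4; 0xD ⊕ 0x4 = 0x9.
C[3]: S = E(K, 0x4) = 0x3; 0x9 ⊕ 0x3 = 0xA.
C[4]: S = E(K, 0x3) = 0xE; 0x0 ⊕ 0xE = 0xE.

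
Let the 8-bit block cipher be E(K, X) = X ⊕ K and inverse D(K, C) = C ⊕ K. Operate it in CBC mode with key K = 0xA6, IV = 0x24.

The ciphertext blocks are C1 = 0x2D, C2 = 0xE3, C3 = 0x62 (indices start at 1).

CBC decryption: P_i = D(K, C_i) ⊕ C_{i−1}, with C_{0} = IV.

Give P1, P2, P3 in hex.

P1 = 0xAF, P2 = 0x68, P3 = 0x27

P1: D(K, 0x2D) = 0x8B; 0x8B ⊕ 0x24 = 0xAF.
P2: D(K, 0xE3) = 0x45; 0x45 ⊕ 0x2D = 0x68.
P3: D(K, 0x62) = 0xC4; 0xC4 ⊕ 0xE3 = 0x27.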